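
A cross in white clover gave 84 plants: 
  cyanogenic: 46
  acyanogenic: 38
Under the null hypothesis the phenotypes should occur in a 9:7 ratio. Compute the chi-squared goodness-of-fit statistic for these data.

The 9:7 ratio has 16 parts, so with N = 84 the expected counts are:
  cyanogenic: 84 × 9/16 = 47.25
  acyanogenic: 84 × 7/16 = 36.75
χ² = Σ (O − E)² / E
  cyanogenic: (46 − 47.25)² / 47.25 = 0.0331
  acyanogenic: (38 − 36.75)² / 36.75 = 0.0425
χ² = 0.0331 + 0.0425 = 0.0756 ≈ 0.076

0.076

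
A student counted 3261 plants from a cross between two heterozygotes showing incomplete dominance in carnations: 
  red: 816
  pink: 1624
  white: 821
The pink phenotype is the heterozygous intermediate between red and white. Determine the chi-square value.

With incomplete dominance, a heterozygote × heterozygote cross gives a 1:2:1 phenotypic ratio.
Total ratio parts = 4. Expected numbers out of 3261:
  red: 3261 × 1/4 = 815.25
  pink: 3261 × 2/4 = 1630.5
  white: 3261 × 1/4 = 815.25
χ² = Σ (O − E)² / E
  red: (816 − 815.25)² / 815.25 = 0.0007
  pink: (1624 − 1630.5)² / 1630.5 = 0.0259
  white: (821 − 815.25)² / 815.25 = 0.0406
χ² = 0.0007 + 0.0259 + 0.0406 = 0.0672 ≈ 0.067

0.067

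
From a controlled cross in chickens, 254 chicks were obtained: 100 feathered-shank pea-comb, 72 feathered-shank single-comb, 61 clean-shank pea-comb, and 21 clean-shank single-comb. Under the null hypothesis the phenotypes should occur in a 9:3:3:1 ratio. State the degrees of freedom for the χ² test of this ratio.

3

A goodness-of-fit test with 4 phenotype classes has df = 4 − 1 = 3.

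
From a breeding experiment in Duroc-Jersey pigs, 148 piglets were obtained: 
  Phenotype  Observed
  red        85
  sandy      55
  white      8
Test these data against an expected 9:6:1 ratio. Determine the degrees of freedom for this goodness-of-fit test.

A goodness-of-fit test with 3 phenotype classes has df = 3 − 1 = 2.

2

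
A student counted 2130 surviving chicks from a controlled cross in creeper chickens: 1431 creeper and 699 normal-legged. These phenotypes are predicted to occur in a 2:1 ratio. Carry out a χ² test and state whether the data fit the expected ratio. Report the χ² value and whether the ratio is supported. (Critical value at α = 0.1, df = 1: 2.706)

Expected counts for N = 2130 under a 2:1 ratio (total parts = 3):
  creeper: 2130 × 2/3 = 1420
  normal-legged: 2130 × 1/3 = 710
χ² = Σ (O − E)² / E
  creeper: (1431 − 1420)² / 1420 = 0.0852
  normal-legged: (699 − 710)² / 710 = 0.1704
χ² = 0.0852 + 0.1704 = 0.2556 ≈ 0.256
Degrees of freedom = 2 − 1 = 1; critical value at α = 0.1 is 2.706.
Since 0.256 < 2.706, we fail to reject the null hypothesis — the data are consistent with the 2:1 ratio.

0.256; consistent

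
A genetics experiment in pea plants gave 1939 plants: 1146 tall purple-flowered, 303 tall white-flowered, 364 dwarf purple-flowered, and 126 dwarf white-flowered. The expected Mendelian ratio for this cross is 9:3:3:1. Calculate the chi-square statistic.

The 9:3:3:1 ratio has 16 parts, so with N = 1939 the expected counts are:
  tall purple-flowered: 1939 × 9/16 = 1090.6875
  tall white-flowered: 1939 × 3/16 = 363.5625
  dwarf purple-flowered: 1939 × 3/16 = 363.5625
  dwarf white-flowered: 1939 × 1/16 = 121.1875
χ² = Σ (O − E)² / E
  tall purple-flowered: (1146 − 1090.6875)² / 1090.6875 = 2.8051
  tall white-flowered: (303 − 363.5625)² / 363.5625 = 10.0885
  dwarf purple-flowered: (364 − 363.5625)² / 363.5625 = 0.0005
  dwarf white-flowered: (126 − 121.1875)² / 121.1875 = 0.1911
χ² = 2.8051 + 10.0885 + 0.0005 + 0.1911 = 13.0852 ≈ 13.085

13.085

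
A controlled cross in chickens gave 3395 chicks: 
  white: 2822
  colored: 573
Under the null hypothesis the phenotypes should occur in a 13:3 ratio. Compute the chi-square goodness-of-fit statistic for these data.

Under the 13:3 hypothesis (Σ ratio = 16, N = 3395):
  white: 3395 × 13/16 = 2758.4375
  colored: 3395 × 3/16 = 636.5625
χ² = Σ (O − E)² / E
  white: (2822 − 2758.4375)² / 2758.4375 = 1.4647
  colored: (573 − 636.5625)² / 636.5625 = 6.3469
χ² = 1.4647 + 6.3469 = 7.8116 ≈ 7.812

7.812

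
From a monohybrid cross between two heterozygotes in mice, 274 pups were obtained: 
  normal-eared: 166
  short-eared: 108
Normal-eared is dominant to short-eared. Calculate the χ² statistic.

30.370

For a monohybrid cross between heterozygotes with complete dominance, the expected phenotypic ratio is 3:1.
The 3:1 ratio has 4 parts, so with N = 274 the expected counts are:
  normal-eared: 274 × 3/4 = 205.5
  short-eared: 274 × 1/4 = 68.5
χ² = Σ (O − E)² / E
  normal-eared: (166 − 205.5)² / 205.5 = 7.5925
  short-eared: (108 − 68.5)² / 68.5 = 22.7774
χ² = 7.5925 + 22.7774 = 30.3699 ≈ 30.370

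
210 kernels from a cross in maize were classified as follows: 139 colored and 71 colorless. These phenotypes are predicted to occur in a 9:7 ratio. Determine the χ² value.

8.432

Total ratio parts = 16. Expected numbers out of 210:
  colored: 210 × 9/16 = 118.125
  colorless: 210 × 7/16 = 91.875
χ² = Σ (O − E)² / E
  colored: (139 − 118.125)² / 118.125 = 3.6890
  colorless: (71 − 91.875)² / 91.875 = 4.7430
χ² = 3.6890 + 4.7430 = 8.432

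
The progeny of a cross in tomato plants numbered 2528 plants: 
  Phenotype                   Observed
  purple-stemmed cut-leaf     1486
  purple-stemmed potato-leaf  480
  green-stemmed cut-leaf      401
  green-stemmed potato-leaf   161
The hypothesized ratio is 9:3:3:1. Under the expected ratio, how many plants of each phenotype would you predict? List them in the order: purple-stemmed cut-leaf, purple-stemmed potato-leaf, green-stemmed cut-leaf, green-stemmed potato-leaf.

Expected counts for N = 2528 under a 9:3:3:1 ratio (total parts = 16):
  purple-stemmed cut-leaf: 2528 × 9/16 = 1422
  purple-stemmed potato-leaf: 2528 × 3/16 = 474
  green-stemmed cut-leaf: 2528 × 3/16 = 474
  green-stemmed potato-leaf: 2528 × 1/16 = 158

1422, 474, 474, 158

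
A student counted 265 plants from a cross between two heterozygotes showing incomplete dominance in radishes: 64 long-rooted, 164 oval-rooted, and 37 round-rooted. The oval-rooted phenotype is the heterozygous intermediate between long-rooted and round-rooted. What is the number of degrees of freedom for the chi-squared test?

2

With incomplete dominance, a heterozygote × heterozygote cross gives a 1:2:1 phenotypic ratio.
A goodness-of-fit test with 3 phenotype classes has df = 3 − 1 = 2.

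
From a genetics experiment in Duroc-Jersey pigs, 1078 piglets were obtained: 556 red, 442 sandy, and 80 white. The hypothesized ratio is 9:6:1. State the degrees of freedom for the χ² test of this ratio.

A goodness-of-fit test with 3 phenotype classes has df = 3 − 1 = 2.

2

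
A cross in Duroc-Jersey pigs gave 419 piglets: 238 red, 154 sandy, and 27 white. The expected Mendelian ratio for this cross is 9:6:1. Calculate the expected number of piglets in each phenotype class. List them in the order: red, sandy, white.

235.6875, 157.125, 26.1875

Under the 9:6:1 hypothesis (Σ ratio = 16, N = 419):
  red: 419 × 9/16 = 235.6875
  sandy: 419 × 6/16 = 157.125
  white: 419 × 1/16 = 26.1875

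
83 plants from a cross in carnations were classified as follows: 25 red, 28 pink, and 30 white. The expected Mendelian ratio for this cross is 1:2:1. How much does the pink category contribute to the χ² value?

4.392

Under the 1:2:1 hypothesis (Σ ratio = 4, N = 83):
  red: 83 × 1/4 = 20.75
  pink: 83 × 2/4 = 41.5
  white: 83 × 1/4 = 20.75
Contribution of pink: (28 − 41.5)² / 41.5 = 4.3916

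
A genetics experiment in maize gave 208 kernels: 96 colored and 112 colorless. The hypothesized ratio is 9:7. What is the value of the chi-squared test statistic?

The 9:7 ratio has 16 parts, so with N = 208 the expected counts are:
  colored: 208 × 9/16 = 117
  colorless: 208 × 7/16 = 91
χ² = Σ (O − E)² / E
  colored: (96 − 117)² / 117 = 3.7692
  colorless: (112 − 91)² / 91 = 4.8462
χ² = 3.7692 + 4.8462 = 8.6154 ≈ 8.615

8.615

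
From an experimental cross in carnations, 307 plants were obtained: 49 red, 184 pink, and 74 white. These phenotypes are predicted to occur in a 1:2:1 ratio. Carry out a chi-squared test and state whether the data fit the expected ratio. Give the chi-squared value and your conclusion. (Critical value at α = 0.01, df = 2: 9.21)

16.192; not consistent

Under the 1:2:1 hypothesis (Σ ratio = 4, N = 307):
  red: 307 × 1/4 = 76.75
  pink: 307 × 2/4 = 153.5
  white: 307 × 1/4 = 76.75
χ² = Σ (O − E)² / E
  red: (49 − 76.75)² / 76.75 = 10.0334
  pink: (184 − 153.5)² / 153.5 = 6.0603
  white: (74 − 76.75)² / 76.75 = 0.0985
χ² = 10.0334 + 6.0603 + 0.0985 = 16.1922 ≈ 16.192
Degrees of freedom = 3 − 1 = 2; critical value at α = 0.01 is 9.21.
Since 16.192 > 9.21, we reject the null hypothesis — the data do not fit the 1:2:1 ratio.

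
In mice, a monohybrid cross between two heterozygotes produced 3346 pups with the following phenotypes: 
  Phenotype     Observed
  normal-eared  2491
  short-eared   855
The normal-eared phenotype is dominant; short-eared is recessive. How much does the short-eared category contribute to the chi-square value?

For a monohybrid cross between heterozygotes with complete dominance, the expected phenotypic ratio is 3:1.
Expected counts for N = 3346 under a 3:1 ratio (total parts = 4):
  normal-eared: 3346 × 3/4 = 2509.5
  short-eared: 3346 × 1/4 = 836.5
Contribution of short-eared: (855 − 836.5)² / 836.5 = 0.4091

0.409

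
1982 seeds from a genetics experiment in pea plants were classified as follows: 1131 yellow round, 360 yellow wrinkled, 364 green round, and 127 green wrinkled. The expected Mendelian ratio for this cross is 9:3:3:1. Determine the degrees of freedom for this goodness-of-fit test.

A goodness-of-fit test with 4 phenotype classes has df = 4 − 1 = 3.

3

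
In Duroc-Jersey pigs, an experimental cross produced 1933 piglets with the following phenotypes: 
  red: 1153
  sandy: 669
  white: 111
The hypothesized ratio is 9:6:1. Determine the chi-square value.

The 9:6:1 ratio has 16 parts, so with N = 1933 the expected counts are:
  red: 1933 × 9/16 = 1087.3125
  sandy: 1933 × 6/16 = 724.875
  white: 1933 × 1/16 = 120.8125
χ² = Σ (O − E)² / E
  red: (1153 − 1087.3125)² / 1087.3125 = 3.9684
  sandy: (669 − 724.875)² / 724.875 = 4.3070
  white: (111 − 120.8125)² / 120.8125 = 0.7970
χ² = 3.9684 + 4.3070 + 0.7970 = 9.0724 ≈ 9.072

9.072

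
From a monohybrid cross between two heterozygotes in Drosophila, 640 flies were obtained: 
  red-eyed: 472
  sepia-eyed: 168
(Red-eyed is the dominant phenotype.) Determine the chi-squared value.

For a monohybrid cross between heterozygotes with complete dominance, the expected phenotypic ratio is 3:1.
Expected counts for N = 640 under a 3:1 ratio (total parts = 4):
  red-eyed: 640 × 3/4 = 480
  sepia-eyed: 640 × 1/4 = 160
χ² = Σ (O − E)² / E
  red-eyed: (472 − 480)² / 480 = 0.1333
  sepia-eyed: (168 − 160)² / 160 = 0.4000
χ² = 0.1333 + 0.4000 = 0.5333 ≈ 0.533

0.533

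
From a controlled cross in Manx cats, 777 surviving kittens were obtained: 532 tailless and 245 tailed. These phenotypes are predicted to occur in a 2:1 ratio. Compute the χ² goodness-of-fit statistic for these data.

1.135

Under the 2:1 hypothesis (Σ ratio = 3, N = 777):
  tailless: 777 × 2/3 = 518
  tailed: 777 × 1/3 = 259
χ² = Σ (O − E)² / E
  tailless: (532 − 518)² / 518 = 0.3784
  tailed: (245 − 259)² / 259 = 0.7568
χ² = 0.3784 + 0.7568 = 1.1352 ≈ 1.135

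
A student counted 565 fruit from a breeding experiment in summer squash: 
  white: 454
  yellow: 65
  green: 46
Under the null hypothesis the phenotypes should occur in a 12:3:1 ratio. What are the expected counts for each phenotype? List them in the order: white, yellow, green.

Total ratio parts = 16. Expected numbers out of 565:
  white: 565 × 12/16 = 423.75
  yellow: 565 × 3/16 = 105.9375
  green: 565 × 1/16 = 35.3125

423.75, 105.9375, 35.3125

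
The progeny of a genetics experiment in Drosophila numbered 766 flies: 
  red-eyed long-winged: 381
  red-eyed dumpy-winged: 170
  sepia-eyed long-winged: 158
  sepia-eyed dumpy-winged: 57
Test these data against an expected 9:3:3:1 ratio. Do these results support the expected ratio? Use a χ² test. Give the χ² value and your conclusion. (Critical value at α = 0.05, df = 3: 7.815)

The 9:3:3:1 ratio has 16 parts, so with N = 766 the expected counts are:
  red-eyed long-winged: 766 × 9/16 = 430.875
  red-eyed dumpy-winged: 766 × 3/16 = 143.625
  sepia-eyed long-winged: 766 × 3/16 = 143.625
  sepia-eyed dumpy-winged: 766 × 1/16 = 47.875
χ² = Σ (O − E)² / E
  red-eyed long-winged: (381 − 430.875)² / 430.875 = 5.7732
  red-eyed dumpy-winged: (170 − 143.625)² / 143.625 = 4.8435
  sepia-eyed long-winged: (158 − 143.625)² / 143.625 = 1.4388
  sepia-eyed dumpy-winged: (57 − 47.875)² / 47.875 = 1.7392
χ² = 5.7732 + 4.8435 + 1.4388 + 1.7392 = 13.7947 ≈ 13.795
Degrees of freedom = 4 − 1 = 3; critical value at α = 0.05 is 7.815.
Since 13.795 > 7.815, we reject the null hypothesis — the data do not fit the 9:3:3:1 ratio.

13.795; not consistent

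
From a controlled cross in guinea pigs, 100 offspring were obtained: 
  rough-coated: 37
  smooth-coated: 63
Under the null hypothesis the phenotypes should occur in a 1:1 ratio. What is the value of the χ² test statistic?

6.760

The 1:1 ratio has 2 parts, so with N = 100 the expected counts are:
  rough-coated: 100 × 1/2 = 50
  smooth-coated: 100 × 1/2 = 50
χ² = Σ (O − E)² / E
  rough-coated: (37 − 50)² / 50 = 3.3800
  smooth-coated: (63 − 50)² / 50 = 3.3800
χ² = 3.3800 + 3.3800 = 6.760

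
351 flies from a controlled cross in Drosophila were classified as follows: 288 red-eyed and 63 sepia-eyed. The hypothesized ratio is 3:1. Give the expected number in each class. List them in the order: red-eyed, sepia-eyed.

263.25, 87.75

Expected counts for N = 351 under a 3:1 ratio (total parts = 4):
  red-eyed: 351 × 3/4 = 263.25
  sepia-eyed: 351 × 1/4 = 87.75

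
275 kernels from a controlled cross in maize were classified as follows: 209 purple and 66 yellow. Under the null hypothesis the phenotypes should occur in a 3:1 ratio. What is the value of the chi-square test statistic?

Under the 3:1 hypothesis (Σ ratio = 4, N = 275):
  purple: 275 × 3/4 = 206.25
  yellow: 275 × 1/4 = 68.75
χ² = Σ (O − E)² / E
  purple: (209 − 206.25)² / 206.25 = 0.0367
  yellow: (66 − 68.75)² / 68.75 = 0.1100
χ² = 0.0367 + 0.1100 = 0.1467 ≈ 0.147

0.147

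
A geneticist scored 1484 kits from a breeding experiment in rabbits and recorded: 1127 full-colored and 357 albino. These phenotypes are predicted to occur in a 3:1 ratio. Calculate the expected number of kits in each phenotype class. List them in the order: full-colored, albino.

Expected counts for N = 1484 under a 3:1 ratio (total parts = 4):
  full-colored: 1484 × 3/4 = 1113
  albino: 1484 × 1/4 = 371

1113, 371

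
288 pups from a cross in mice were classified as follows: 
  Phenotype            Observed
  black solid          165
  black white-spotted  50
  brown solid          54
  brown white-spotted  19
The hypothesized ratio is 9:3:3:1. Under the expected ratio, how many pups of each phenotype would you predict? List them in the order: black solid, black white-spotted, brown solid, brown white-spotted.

162, 54, 54, 18

The 9:3:3:1 ratio has 16 parts, so with N = 288 the expected counts are:
  black solid: 288 × 9/16 = 162
  black white-spotted: 288 × 3/16 = 54
  brown solid: 288 × 3/16 = 54
  brown white-spotted: 288 × 1/16 = 18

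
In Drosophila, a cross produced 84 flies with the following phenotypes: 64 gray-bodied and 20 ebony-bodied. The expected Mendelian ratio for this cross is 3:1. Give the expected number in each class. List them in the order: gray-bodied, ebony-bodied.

63, 21

Expected counts for N = 84 under a 3:1 ratio (total parts = 4):
  gray-bodied: 84 × 3/4 = 63
  ebony-bodied: 84 × 1/4 = 21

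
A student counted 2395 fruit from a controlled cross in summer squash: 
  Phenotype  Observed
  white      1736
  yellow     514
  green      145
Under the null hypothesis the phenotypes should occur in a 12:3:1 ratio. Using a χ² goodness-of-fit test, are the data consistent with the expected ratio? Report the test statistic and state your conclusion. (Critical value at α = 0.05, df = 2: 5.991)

The 12:3:1 ratio has 16 parts, so with N = 2395 the expected counts are:
  white: 2395 × 12/16 = 1796.25
  yellow: 2395 × 3/16 = 449.0625
  green: 2395 × 1/16 = 149.6875
χ² = Σ (O − E)² / E
  white: (1736 − 1796.25)² / 1796.25 = 2.0209
  yellow: (514 − 449.0625)² / 449.0625 = 9.3904
  green: (145 − 149.6875)² / 149.6875 = 0.1468
χ² = 2.0209 + 9.3904 + 0.1468 = 11.5581 ≈ 11.558
Degrees of freedom = 3 − 1 = 2; critical value at α = 0.05 is 5.991.
Since 11.558 > 5.991, we reject the null hypothesis — the data do not fit the 12:3:1 ratio.

11.558; not consistent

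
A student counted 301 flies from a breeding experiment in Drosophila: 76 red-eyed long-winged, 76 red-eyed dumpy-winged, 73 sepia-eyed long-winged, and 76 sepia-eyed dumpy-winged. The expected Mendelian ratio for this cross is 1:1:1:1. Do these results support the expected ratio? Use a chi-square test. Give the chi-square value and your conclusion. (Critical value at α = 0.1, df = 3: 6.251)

Total ratio parts = 4. Expected numbers out of 301:
  red-eyed long-winged: 301 × 1/4 = 75.25
  red-eyed dumpy-winged: 301 × 1/4 = 75.25
  sepia-eyed long-winged: 301 × 1/4 = 75.25
  sepia-eyed dumpy-winged: 301 × 1/4 = 75.25
χ² = Σ (O − E)² / E
  red-eyed long-winged: (76 − 75.25)² / 75.25 = 0.0075
  red-eyed dumpy-winged: (76 − 75.25)² / 75.25 = 0.0075
  sepia-eyed long-winged: (73 − 75.25)² / 75.25 = 0.0673
  sepia-eyed dumpy-winged: (76 − 75.25)² / 75.25 = 0.0075
χ² = 0.0075 + 0.0075 + 0.0673 + 0.0075 = 0.0898 ≈ 0.090
Degrees of freedom = 4 − 1 = 3; critical value at α = 0.1 is 6.251.
Since 0.090 < 6.251, we fail to reject the null hypothesis — the data are consistent with the 1:1:1:1 ratio.

0.090; consistent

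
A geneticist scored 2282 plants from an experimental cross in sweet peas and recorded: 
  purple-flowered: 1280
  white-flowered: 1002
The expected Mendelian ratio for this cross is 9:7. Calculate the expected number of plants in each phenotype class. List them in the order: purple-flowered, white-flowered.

1283.625, 998.375

Under the 9:7 hypothesis (Σ ratio = 16, N = 2282):
  purple-flowered: 2282 × 9/16 = 1283.625
  white-flowered: 2282 × 7/16 = 998.375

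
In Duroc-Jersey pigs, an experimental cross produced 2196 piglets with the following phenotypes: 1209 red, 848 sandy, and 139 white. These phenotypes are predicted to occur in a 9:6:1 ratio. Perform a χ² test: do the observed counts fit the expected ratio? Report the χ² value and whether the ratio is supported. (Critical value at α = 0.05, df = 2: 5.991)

1.309; consistent

Under the 9:6:1 hypothesis (Σ ratio = 16, N = 2196):
  red: 2196 × 9/16 = 1235.25
  sandy: 2196 × 6/16 = 823.5
  white: 2196 × 1/16 = 137.25
χ² = Σ (O − E)² / E
  red: (1209 − 1235.25)² / 1235.25 = 0.5578
  sandy: (848 − 823.5)² / 823.5 = 0.7289
  white: (139 − 137.25)² / 137.25 = 0.0223
χ² = 0.5578 + 0.7289 + 0.0223 = 1.309
Degrees of freedom = 3 − 1 = 2; critical value at α = 0.05 is 5.991.
Since 1.309 < 5.991, we fail to reject the null hypothesis — the data are consistent with the 9:6:1 ratio.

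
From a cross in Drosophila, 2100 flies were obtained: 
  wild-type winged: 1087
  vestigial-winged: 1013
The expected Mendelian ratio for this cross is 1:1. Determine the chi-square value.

2.608

Total ratio parts = 2. Expected numbers out of 2100:
  wild-type winged: 2100 × 1/2 = 1050
  vestigial-winged: 2100 × 1/2 = 1050
χ² = Σ (O − E)² / E
  wild-type winged: (1087 − 1050)² / 1050 = 1.3038
  vestigial-winged: (1013 − 1050)² / 1050 = 1.3038
χ² = 1.3038 + 1.3038 = 2.6076 ≈ 2.608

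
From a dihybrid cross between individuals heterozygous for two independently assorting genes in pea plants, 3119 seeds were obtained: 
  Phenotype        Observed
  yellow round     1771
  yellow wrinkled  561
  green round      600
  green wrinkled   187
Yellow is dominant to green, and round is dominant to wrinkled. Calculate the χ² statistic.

A dihybrid F₂ with independent assortment and complete dominance at both loci gives a 9:3:3:1 phenotypic ratio.
Total ratio parts = 16. Expected numbers out of 3119:
  yellow round: 3119 × 9/16 = 1754.4375
  yellow wrinkled: 3119 × 3/16 = 584.8125
  green round: 3119 × 3/16 = 584.8125
  green wrinkled: 3119 × 1/16 = 194.9375
χ² = Σ (O − E)² / E
  yellow round: (1771 − 1754.4375)² / 1754.4375 = 0.1564
  yellow wrinkled: (561 − 584.8125)² / 584.8125 = 0.9696
  green round: (600 − 584.8125)² / 584.8125 = 0.3944
  green wrinkled: (187 − 194.9375)² / 194.9375 = 0.3232
χ² = 0.1564 + 0.9696 + 0.3944 + 0.3232 = 1.8436 ≈ 1.844

1.844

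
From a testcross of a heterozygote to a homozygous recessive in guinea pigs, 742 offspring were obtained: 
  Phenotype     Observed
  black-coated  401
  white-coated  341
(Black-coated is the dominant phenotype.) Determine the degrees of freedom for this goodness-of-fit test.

1

A testcross of a heterozygote (Aa × aa) gives a 1:1 phenotypic ratio.
A goodness-of-fit test with 2 phenotype classes has df = 2 − 1 = 1.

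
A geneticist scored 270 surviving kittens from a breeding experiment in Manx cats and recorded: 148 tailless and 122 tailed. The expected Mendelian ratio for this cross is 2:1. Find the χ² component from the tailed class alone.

Expected counts for N = 270 under a 2:1 ratio (total parts = 3):
  tailless: 270 × 2/3 = 180
  tailed: 270 × 1/3 = 90
Contribution of tailed: (122 − 90)² / 90 = 11.3778

11.378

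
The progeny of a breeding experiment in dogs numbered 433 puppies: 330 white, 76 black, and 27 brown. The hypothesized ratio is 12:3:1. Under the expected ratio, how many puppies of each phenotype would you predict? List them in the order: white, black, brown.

324.75, 81.1875, 27.0625

Total ratio parts = 16. Expected numbers out of 433:
  white: 433 × 12/16 = 324.75
  black: 433 × 3/16 = 81.1875
  brown: 433 × 1/16 = 27.0625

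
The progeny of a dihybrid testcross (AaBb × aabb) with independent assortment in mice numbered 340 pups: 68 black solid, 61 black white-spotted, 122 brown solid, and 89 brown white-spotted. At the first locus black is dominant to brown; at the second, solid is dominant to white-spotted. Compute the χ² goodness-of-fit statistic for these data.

26.471

A dihybrid testcross with independent assortment gives a 1:1:1:1 ratio.
The 1:1:1:1 ratio has 4 parts, so with N = 340 the expected counts are:
  black solid: 340 × 1/4 = 85
  black white-spotted: 340 × 1/4 = 85
  brown solid: 340 × 1/4 = 85
  brown white-spotted: 340 × 1/4 = 85
χ² = Σ (O − E)² / E
  black solid: (68 − 85)² / 85 = 3.4000
  black white-spotted: (61 − 85)² / 85 = 6.7765
  brown solid: (122 − 85)² / 85 = 16.1059
  brown white-spotted: (89 − 85)² / 85 = 0.1882
χ² = 3.4000 + 6.7765 + 16.1059 + 0.1882 = 26.4706 ≈ 26.471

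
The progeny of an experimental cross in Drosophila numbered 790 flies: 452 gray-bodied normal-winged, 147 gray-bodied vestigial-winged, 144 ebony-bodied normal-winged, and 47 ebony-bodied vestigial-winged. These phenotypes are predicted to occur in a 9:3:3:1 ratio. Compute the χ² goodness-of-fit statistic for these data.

0.368

Under the 9:3:3:1 hypothesis (Σ ratio = 16, N = 790):
  gray-bodied normal-winged: 790 × 9/16 = 444.375
  gray-bodied vestigial-winged: 790 × 3/16 = 148.125
  ebony-bodied normal-winged: 790 × 3/16 = 148.125
  ebony-bodied vestigial-winged: 790 × 1/16 = 49.375
χ² = Σ (O − E)² / E
  gray-bodied normal-winged: (452 − 444.375)² / 444.375 = 0.1308
  gray-bodied vestigial-winged: (147 − 148.125)² / 148.125 = 0.0085
  ebony-bodied normal-winged: (144 − 148.125)² / 148.125 = 0.1149
  ebony-bodied vestigial-winged: (47 − 49.375)² / 49.375 = 0.1142
χ² = 0.1308 + 0.0085 + 0.1149 + 0.1142 = 0.3684 ≈ 0.368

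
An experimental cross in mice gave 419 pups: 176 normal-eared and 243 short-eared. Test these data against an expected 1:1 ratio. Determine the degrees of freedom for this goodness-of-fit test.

A goodness-of-fit test with 2 phenotype classes has df = 2 − 1 = 1.

1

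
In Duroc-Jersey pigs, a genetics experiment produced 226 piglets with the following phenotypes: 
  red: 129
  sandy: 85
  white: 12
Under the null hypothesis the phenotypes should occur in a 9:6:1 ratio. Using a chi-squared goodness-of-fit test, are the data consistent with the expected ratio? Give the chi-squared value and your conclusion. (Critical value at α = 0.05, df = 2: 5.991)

Expected counts for N = 226 under a 9:6:1 ratio (total parts = 16):
  red: 226 × 9/16 = 127.125
  sandy: 226 × 6/16 = 84.75
  white: 226 × 1/16 = 14.125
χ² = Σ (O − E)² / E
  red: (129 − 127.125)² / 127.125 = 0.0277
  sandy: (85 − 84.75)² / 84.75 = 0.0007
  white: (12 − 14.125)² / 14.125 = 0.3197
χ² = 0.0277 + 0.0007 + 0.3197 = 0.3481 ≈ 0.348
Degrees of freedom = 3 − 1 = 2; critical value at α = 0.05 is 5.991.
Since 0.348 < 5.991, we fail to reject the null hypothesis — the data are consistent with the 9:6:1 ratio.

0.348; consistent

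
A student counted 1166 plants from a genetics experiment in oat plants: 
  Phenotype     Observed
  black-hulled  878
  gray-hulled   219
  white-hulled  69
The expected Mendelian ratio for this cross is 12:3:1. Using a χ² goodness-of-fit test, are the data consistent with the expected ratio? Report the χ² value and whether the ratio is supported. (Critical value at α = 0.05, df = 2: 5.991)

Under the 12:3:1 hypothesis (Σ ratio = 16, N = 1166):
  black-hulled: 1166 × 12/16 = 874.5
  gray-hulled: 1166 × 3/16 = 218.625
  white-hulled: 1166 × 1/16 = 72.875
χ² = Σ (O − E)² / E
  black-hulled: (878 − 874.5)² / 874.5 = 0.0140
  gray-hulled: (219 − 218.625)² / 218.625 = 0.0006
  white-hulled: (69 − 72.875)² / 72.875 = 0.2060
χ² = 0.0140 + 0.0006 + 0.2060 = 0.2206 ≈ 0.221
Degrees of freedom = 3 − 1 = 2; critical value at α = 0.05 is 5.991.
Since 0.221 < 5.991, we fail to reject the null hypothesis — the data are consistent with the 12:3:1 ratio.

0.221; consistent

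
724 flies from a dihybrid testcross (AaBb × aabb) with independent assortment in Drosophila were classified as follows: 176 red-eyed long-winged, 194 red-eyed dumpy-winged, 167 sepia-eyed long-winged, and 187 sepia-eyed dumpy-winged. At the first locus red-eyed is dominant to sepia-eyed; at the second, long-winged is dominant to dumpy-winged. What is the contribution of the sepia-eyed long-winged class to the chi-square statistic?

A dihybrid testcross with independent assortment gives a 1:1:1:1 ratio.
The 1:1:1:1 ratio has 4 parts, so with N = 724 the expected counts are:
  red-eyed long-winged: 724 × 1/4 = 181
  red-eyed dumpy-winged: 724 × 1/4 = 181
  sepia-eyed long-winged: 724 × 1/4 = 181
  sepia-eyed dumpy-winged: 724 × 1/4 = 181
Contribution of sepia-eyed long-winged: (167 − 181)² / 181 = 1.0829

1.083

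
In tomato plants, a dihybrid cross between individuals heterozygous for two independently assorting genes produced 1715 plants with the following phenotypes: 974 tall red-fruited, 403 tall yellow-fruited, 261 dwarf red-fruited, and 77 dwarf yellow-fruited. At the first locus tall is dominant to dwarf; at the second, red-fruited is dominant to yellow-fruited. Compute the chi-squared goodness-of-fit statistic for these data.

A dihybrid F₂ with independent assortment and complete dominance at both loci gives a 9:3:3:1 phenotypic ratio.
Total ratio parts = 16. Expected numbers out of 1715:
  tall red-fruited: 1715 × 9/16 = 964.6875
  tall yellow-fruited: 1715 × 3/16 = 321.5625
  dwarf red-fruited: 1715 × 3/16 = 321.5625
  dwarf yellow-fruited: 1715 × 1/16 = 107.1875
χ² = Σ (O − E)² / E
  tall red-fruited: (974 − 964.6875)² / 964.6875 = 0.0899
  tall yellow-fruited: (403 − 321.5625)² / 321.5625 = 20.6245
  dwarf red-fruited: (261 − 321.5625)² / 321.5625 = 11.4062
  dwarf yellow-fruited: (77 − 107.1875)² / 107.1875 = 8.5018
χ² = 0.0899 + 20.6245 + 11.4062 + 8.5018 = 40.6224 ≈ 40.622

40.622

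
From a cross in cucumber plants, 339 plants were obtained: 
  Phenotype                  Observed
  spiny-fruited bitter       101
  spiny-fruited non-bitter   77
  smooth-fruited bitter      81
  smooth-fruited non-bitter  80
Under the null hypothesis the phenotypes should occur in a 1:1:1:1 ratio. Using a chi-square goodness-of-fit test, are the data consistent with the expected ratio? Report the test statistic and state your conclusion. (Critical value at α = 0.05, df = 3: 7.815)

4.257; consistent

The 1:1:1:1 ratio has 4 parts, so with N = 339 the expected counts are:
  spiny-fruited bitter: 339 × 1/4 = 84.75
  spiny-fruited non-bitter: 339 × 1/4 = 84.75
  smooth-fruited bitter: 339 × 1/4 = 84.75
  smooth-fruited non-bitter: 339 × 1/4 = 84.75
χ² = Σ (O − E)² / E
  spiny-fruited bitter: (101 − 84.75)² / 84.75 = 3.1158
  spiny-fruited non-bitter: (77 − 84.75)² / 84.75 = 0.7087
  smooth-fruited bitter: (81 − 84.75)² / 84.75 = 0.1659
  smooth-fruited non-bitter: (80 − 84.75)² / 84.75 = 0.2662
χ² = 3.1158 + 0.7087 + 0.1659 + 0.2662 = 4.2566 ≈ 4.257
Degrees of freedom = 4 − 1 = 3; critical value at α = 0.05 is 7.815.
Since 4.257 < 7.815, we fail to reject the null hypothesis — the data are consistent with the 1:1:1:1 ratio.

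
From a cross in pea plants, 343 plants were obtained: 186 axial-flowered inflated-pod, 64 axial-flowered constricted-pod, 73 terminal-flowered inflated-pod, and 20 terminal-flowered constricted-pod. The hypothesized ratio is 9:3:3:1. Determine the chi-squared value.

Under the 9:3:3:1 hypothesis (Σ ratio = 16, N = 343):
  axial-flowered inflated-pod: 343 × 9/16 = 192.9375
  axial-flowered constricted-pod: 343 × 3/16 = 64.3125
  terminal-flowered inflated-pod: 343 × 3/16 = 64.3125
  terminal-flowered constricted-pod: 343 × 1/16 = 21.4375
χ² = Σ (O − E)² / E
  axial-flowered inflated-pod: (186 − 192.9375)² / 192.9375 = 0.2495
  axial-flowered constricted-pod: (64 − 64.3125)² / 64.3125 = 0.0015
  terminal-flowered inflated-pod: (73 − 64.3125)² / 64.3125 = 1.1735
  terminal-flowered constricted-pod: (20 − 21.4375)² / 21.4375 = 0.0964
χ² = 0.2495 + 0.0015 + 1.1735 + 0.0964 = 1.5209 ≈ 1.521

1.521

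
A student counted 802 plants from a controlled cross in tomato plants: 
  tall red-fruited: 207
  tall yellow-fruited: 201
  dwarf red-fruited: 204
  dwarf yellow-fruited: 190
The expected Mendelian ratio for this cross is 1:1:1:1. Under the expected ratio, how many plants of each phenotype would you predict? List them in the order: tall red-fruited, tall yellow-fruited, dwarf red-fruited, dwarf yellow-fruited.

The 1:1:1:1 ratio has 4 parts, so with N = 802 the expected counts are:
  tall red-fruited: 802 × 1/4 = 200.5
  tall yellow-fruited: 802 × 1/4 = 200.5
  dwarf red-fruited: 802 × 1/4 = 200.5
  dwarf yellow-fruited: 802 × 1/4 = 200.5

200.5, 200.5, 200.5, 200.5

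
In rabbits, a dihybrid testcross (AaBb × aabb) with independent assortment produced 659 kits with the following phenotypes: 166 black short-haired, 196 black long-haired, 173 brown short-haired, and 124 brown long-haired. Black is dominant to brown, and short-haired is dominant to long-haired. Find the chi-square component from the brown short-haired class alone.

A dihybrid testcross with independent assortment gives a 1:1:1:1 ratio.
The 1:1:1:1 ratio has 4 parts, so with N = 659 the expected counts are:
  black short-haired: 659 × 1/4 = 164.75
  black long-haired: 659 × 1/4 = 164.75
  brown short-haired: 659 × 1/4 = 164.75
  brown long-haired: 659 × 1/4 = 164.75
Contribution of brown short-haired: (173 − 164.75)² / 164.75 = 0.4131

0.413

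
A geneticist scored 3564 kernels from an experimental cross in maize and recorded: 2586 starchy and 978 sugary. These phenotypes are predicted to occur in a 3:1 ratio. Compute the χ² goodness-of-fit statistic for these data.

Under the 3:1 hypothesis (Σ ratio = 4, N = 3564):
  starchy: 3564 × 3/4 = 2673
  sugary: 3564 × 1/4 = 891
χ² = Σ (O − E)² / E
  starchy: (2586 − 2673)² / 2673 = 2.8316
  sugary: (978 − 891)² / 891 = 8.4949
χ² = 2.8316 + 8.4949 = 11.3265 ≈ 11.327

11.327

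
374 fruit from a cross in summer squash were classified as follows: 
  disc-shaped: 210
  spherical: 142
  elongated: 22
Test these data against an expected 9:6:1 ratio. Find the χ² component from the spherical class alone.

0.022

Expected counts for N = 374 under a 9:6:1 ratio (total parts = 16):
  disc-shaped: 374 × 9/16 = 210.375
  spherical: 374 × 6/16 = 140.25
  elongated: 374 × 1/16 = 23.375
Contribution of spherical: (142 − 140.25)² / 140.25 = 0.0218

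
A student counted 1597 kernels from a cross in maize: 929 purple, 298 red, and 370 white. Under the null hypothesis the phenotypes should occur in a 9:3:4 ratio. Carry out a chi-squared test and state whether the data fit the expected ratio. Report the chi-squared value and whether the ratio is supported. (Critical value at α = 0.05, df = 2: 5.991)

Total ratio parts = 16. Expected numbers out of 1597:
  purple: 1597 × 9/16 = 898.3125
  red: 1597 × 3/16 = 299.4375
  white: 1597 × 4/16 = 399.25
χ² = Σ (O − E)² / E
  purple: (929 − 898.3125)² / 898.3125 = 1.0483
  red: (298 − 299.4375)² / 299.4375 = 0.0069
  white: (370 − 399.25)² / 399.25 = 2.1429
χ² = 1.0483 + 0.0069 + 2.1429 = 3.1981 ≈ 3.198
Degrees of freedom = 3 − 1 = 2; critical value at α = 0.05 is 5.991.
Since 3.198 < 5.991, we fail to reject the null hypothesis — the data are consistent with the 9:3:4 ratio.

3.198; consistent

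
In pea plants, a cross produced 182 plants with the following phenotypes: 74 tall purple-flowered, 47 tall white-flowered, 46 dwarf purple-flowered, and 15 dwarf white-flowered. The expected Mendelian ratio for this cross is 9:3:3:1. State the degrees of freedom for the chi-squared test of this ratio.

3

A goodness-of-fit test with 4 phenotype classes has df = 4 − 1 = 3.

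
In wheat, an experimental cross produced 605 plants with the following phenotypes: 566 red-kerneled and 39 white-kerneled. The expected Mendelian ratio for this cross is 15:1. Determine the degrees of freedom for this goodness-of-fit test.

1

A goodness-of-fit test with 2 phenotype classes has df = 2 − 1 = 1.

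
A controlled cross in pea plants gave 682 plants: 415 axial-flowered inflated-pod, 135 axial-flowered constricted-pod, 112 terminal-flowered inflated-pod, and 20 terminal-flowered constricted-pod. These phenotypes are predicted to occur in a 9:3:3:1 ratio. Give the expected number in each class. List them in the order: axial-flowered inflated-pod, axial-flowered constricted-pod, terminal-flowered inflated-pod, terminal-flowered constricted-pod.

383.625, 127.875, 127.875, 42.625

The 9:3:3:1 ratio has 16 parts, so with N = 682 the expected counts are:
  axial-flowered inflated-pod: 682 × 9/16 = 383.625
  axial-flowered constricted-pod: 682 × 3/16 = 127.875
  terminal-flowered inflated-pod: 682 × 3/16 = 127.875
  terminal-flowered constricted-pod: 682 × 1/16 = 42.625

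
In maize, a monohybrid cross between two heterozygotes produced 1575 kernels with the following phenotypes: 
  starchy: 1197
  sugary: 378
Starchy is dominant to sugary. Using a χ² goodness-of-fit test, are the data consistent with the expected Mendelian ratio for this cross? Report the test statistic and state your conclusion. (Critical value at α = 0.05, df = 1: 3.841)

For a monohybrid cross between heterozygotes with complete dominance, the expected phenotypic ratio is 3:1.
The 3:1 ratio has 4 parts, so with N = 1575 the expected counts are:
  starchy: 1575 × 3/4 = 1181.25
  sugary: 1575 × 1/4 = 393.75
χ² = Σ (O − E)² / E
  starchy: (1197 − 1181.25)² / 1181.25 = 0.2100
  sugary: (378 − 393.75)² / 393.75 = 0.6300
χ² = 0.2100 + 0.6300 = 0.840
Degrees of freedom = 2 − 1 = 1; critical value at α = 0.05 is 3.841.
Since 0.840 < 3.841, we fail to reject the null hypothesis — the data are consistent with the 3:1 ratio.

0.840; consistent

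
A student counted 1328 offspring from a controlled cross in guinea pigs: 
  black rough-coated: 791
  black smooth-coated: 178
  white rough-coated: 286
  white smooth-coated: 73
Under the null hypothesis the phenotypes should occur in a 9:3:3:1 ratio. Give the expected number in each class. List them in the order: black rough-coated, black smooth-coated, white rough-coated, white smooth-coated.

747, 249, 249, 83

Under the 9:3:3:1 hypothesis (Σ ratio = 16, N = 1328):
  black rough-coated: 1328 × 9/16 = 747
  black smooth-coated: 1328 × 3/16 = 249
  white rough-coated: 1328 × 3/16 = 249
  white smooth-coated: 1328 × 1/16 = 83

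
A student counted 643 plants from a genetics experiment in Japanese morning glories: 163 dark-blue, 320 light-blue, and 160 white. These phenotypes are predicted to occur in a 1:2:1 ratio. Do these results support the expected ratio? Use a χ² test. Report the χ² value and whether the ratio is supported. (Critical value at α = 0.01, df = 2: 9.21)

0.042; consistent

Total ratio parts = 4. Expected numbers out of 643:
  dark-blue: 643 × 1/4 = 160.75
  light-blue: 643 × 2/4 = 321.5
  white: 643 × 1/4 = 160.75
χ² = Σ (O − E)² / E
  dark-blue: (163 − 160.75)² / 160.75 = 0.0315
  light-blue: (320 − 321.5)² / 321.5 = 0.0070
  white: (160 − 160.75)² / 160.75 = 0.0035
χ² = 0.0315 + 0.0070 + 0.0035 = 0.042
Degrees of freedom = 3 − 1 = 2; critical value at α = 0.01 is 9.21.
Since 0.042 < 9.21, we fail to reject the null hypothesis — the data are consistent with the 1:2:1 ratio.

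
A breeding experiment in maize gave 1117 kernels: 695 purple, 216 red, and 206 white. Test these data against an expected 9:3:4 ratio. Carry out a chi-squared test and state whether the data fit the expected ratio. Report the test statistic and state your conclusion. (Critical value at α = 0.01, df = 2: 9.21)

26.498; not consistent

Total ratio parts = 16. Expected numbers out of 1117:
  purple: 1117 × 9/16 = 628.3125
  red: 1117 × 3/16 = 209.4375
  white: 1117 × 4/16 = 279.25
χ² = Σ (O − E)² / E
  purple: (695 − 628.3125)² / 628.3125 = 7.0780
  red: (216 − 209.4375)² / 209.4375 = 0.2056
  white: (206 − 279.25)² / 279.25 = 19.2142
χ² = 7.0780 + 0.2056 + 19.2142 = 26.4978 ≈ 26.498
Degrees of freedom = 3 − 1 = 2; critical value at α = 0.01 is 9.21.
Since 26.498 > 9.21, we reject the null hypothesis — the data do not fit the 9:3:4 ratio.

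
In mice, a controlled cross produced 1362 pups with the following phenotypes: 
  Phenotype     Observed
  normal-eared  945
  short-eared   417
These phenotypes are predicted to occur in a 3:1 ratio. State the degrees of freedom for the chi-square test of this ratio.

1

A goodness-of-fit test with 2 phenotype classes has df = 2 − 1 = 1.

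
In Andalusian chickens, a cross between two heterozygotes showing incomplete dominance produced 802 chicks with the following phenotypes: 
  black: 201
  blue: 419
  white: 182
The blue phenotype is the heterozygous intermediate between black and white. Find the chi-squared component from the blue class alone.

0.808

With incomplete dominance, a heterozygote × heterozygote cross gives a 1:2:1 phenotypic ratio.
Expected counts for N = 802 under a 1:2:1 ratio (total parts = 4):
  black: 802 × 1/4 = 200.5
  blue: 802 × 2/4 = 401
  white: 802 × 1/4 = 200.5
Contribution of blue: (419 − 401)² / 401 = 0.8080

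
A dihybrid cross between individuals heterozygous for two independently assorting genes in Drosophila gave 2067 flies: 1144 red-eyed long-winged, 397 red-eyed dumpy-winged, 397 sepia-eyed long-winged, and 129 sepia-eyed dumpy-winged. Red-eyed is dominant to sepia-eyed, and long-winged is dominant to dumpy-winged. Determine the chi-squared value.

0.760

A dihybrid F₂ with independent assortment and complete dominance at both loci gives a 9:3:3:1 phenotypic ratio.
Under the 9:3:3:1 hypothesis (Σ ratio = 16, N = 2067):
  red-eyed long-winged: 2067 × 9/16 = 1162.6875
  red-eyed dumpy-winged: 2067 × 3/16 = 387.5625
  sepia-eyed long-winged: 2067 × 3/16 = 387.5625
  sepia-eyed dumpy-winged: 2067 × 1/16 = 129.1875
χ² = Σ (O − E)² / E
  red-eyed long-winged: (1144 − 1162.6875)² / 1162.6875 = 0.3004
  red-eyed dumpy-winged: (397 − 387.5625)² / 387.5625 = 0.2298
  sepia-eyed long-winged: (397 − 387.5625)² / 387.5625 = 0.2298
  sepia-eyed dumpy-winged: (129 − 129.1875)² / 129.1875 = 0.0003
χ² = 0.3004 + 0.2298 + 0.2298 + 0.0003 = 0.7603 ≈ 0.760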